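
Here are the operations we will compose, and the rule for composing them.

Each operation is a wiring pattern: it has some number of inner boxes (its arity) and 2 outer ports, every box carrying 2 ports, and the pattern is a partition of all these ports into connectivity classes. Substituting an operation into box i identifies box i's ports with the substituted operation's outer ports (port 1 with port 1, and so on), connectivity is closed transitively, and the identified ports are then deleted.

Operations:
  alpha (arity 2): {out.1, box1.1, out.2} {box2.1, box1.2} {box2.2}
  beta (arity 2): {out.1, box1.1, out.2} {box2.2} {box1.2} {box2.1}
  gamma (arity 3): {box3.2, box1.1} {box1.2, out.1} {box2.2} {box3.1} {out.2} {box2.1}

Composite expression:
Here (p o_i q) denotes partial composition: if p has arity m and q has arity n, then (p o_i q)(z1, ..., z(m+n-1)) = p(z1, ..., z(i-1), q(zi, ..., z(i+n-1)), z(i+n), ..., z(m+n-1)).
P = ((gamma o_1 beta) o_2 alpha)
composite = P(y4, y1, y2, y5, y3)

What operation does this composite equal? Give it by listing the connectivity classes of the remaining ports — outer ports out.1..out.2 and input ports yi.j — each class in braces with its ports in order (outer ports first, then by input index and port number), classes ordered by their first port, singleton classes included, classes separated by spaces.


Two ports join when wires chain via gamma-identified ports.
through alpha, on inputs (y1, y2): {out.1, out.2, y1.1} {y1.2, y2.1} {y2.2} (out.j = stage outer ports)
through beta, on inputs (y4, y1, y2): {out.1, out.2, y4.1} {y1.1} {y1.2, y2.1} {y2.2} {y4.2} (out.j = stage outer ports)
through gamma, on inputs (y4, y1, y2, y5, y3): {out.1, y3.2, y4.1} {out.2} {y1.1} {y1.2, y2.1} {y2.2} {y3.1} {y4.2} {y5.1} {y5.2} (out.j = stage outer ports)

{out.1, y3.2, y4.1} {out.2} {y1.1} {y1.2, y2.1} {y2.2} {y3.1} {y4.2} {y5.1} {y5.2}


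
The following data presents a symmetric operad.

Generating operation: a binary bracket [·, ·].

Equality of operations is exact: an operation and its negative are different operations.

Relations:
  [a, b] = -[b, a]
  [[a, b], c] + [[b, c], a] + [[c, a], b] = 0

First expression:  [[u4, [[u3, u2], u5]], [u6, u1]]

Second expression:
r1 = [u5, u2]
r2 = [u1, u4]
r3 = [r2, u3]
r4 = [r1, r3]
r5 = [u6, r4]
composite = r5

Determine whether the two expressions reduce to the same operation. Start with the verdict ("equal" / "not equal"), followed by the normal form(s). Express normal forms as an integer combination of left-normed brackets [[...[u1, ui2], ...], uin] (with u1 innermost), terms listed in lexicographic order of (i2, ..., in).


Normal form of the first expression: [[[[[u1, u6], u2], u3], u5], u4] - [[[[[u1, u6], u3], u2], u5], u4] - [[[[[u1, u6], u4], u2], u3], u5] + [[[[[u1, u6], u4], u3], u2], u5] + [[[[[u1, u6], u4], u5], u2], u3] - [[[[[u1, u6], u4], u5], u3], u2] - [[[[[u1, u6], u5], u2], u3], u4] + [[[[[u1, u6], u5], u3], u2], u4]
Normal form of the second expression: -[[[[[u1, u4], u3], u2], u5], u6] + [[[[[u1, u4], u3], u5], u2], u6]
They disagree, so not equal.

not equal; first: [[[[[u1, u6], u2], u3], u5], u4] - [[[[[u1, u6], u3], u2], u5], u4] - [[[[[u1, u6], u4], u2], u3], u5] + [[[[[u1, u6], u4], u3], u2], u5] + [[[[[u1, u6], u4], u5], u2], u3] - [[[[[u1, u6], u4], u5], u3], u2] - [[[[[u1, u6], u5], u2], u3], u4] + [[[[[u1, u6], u5], u3], u2], u4]; second: -[[[[[u1, u4], u3], u2], u5], u6] + [[[[[u1, u4], u3], u5], u2], u6]


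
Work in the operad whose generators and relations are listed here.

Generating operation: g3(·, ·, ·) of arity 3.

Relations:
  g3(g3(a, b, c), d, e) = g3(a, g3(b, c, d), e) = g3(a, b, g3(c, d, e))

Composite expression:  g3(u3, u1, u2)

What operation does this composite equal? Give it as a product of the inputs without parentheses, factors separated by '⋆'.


u3 ⋆ u1 ⋆ u2

Key point: g3 is associative — brackets drop, the u-order remains.
g3(u3, u1, u2) linearizes to u3 ⋆ u1 ⋆ u2


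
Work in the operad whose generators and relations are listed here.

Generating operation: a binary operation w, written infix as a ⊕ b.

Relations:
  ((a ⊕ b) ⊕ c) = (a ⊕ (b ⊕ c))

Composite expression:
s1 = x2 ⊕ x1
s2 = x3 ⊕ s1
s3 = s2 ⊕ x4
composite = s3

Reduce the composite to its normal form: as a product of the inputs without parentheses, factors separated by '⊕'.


x3 ⊕ x2 ⊕ x1 ⊕ x4


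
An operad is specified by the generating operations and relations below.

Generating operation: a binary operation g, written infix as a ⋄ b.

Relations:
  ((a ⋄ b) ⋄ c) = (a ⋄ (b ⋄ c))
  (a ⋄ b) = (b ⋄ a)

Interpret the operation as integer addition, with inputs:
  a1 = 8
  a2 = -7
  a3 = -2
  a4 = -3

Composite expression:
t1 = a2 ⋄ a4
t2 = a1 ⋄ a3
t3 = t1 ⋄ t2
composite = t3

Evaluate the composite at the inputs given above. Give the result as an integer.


-4

(a2 ⋄ a4) = -10
(a1 ⋄ a3) = 6
((a2 ⋄ a4) ⋄ (a1 ⋄ a3)) = -4


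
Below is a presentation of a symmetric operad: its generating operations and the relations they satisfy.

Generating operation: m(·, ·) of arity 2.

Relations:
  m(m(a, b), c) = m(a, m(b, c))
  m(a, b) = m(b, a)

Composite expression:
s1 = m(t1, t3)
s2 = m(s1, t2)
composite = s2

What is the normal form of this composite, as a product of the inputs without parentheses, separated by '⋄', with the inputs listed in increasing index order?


t1 ⋄ t2 ⋄ t3

With m associative and commutative, the t-input set is all that matters.
m(t1, t3) flattens to t1 ⋄ t3
m(m(t1, t3), t2) flattens to t1 ⋄ t3 ⋄ t2
putting the inputs in ascending order: t1 ⋄ t2 ⋄ t3


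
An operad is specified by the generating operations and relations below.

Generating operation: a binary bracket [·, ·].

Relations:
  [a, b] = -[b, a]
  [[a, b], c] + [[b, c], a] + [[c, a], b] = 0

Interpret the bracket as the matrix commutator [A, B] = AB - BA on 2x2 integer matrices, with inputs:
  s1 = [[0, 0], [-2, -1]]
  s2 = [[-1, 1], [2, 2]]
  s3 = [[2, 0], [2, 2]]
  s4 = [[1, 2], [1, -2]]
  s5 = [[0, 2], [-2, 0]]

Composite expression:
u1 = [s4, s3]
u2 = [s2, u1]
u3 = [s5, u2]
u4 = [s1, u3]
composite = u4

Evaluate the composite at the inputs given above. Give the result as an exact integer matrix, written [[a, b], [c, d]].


[[48, 24], [56, -48]]

[s4, s3] = [[4, 0], [-6, -4]]
[s2, [s4, s3]] = [[-6, -8], [-2, 6]]
[s5, [s2, [s4, s3]]] = [[-20, 24], [24, 20]]
[s1, [s5, [s2, [s4, s3]]]] = [[48, 24], [56, -48]]


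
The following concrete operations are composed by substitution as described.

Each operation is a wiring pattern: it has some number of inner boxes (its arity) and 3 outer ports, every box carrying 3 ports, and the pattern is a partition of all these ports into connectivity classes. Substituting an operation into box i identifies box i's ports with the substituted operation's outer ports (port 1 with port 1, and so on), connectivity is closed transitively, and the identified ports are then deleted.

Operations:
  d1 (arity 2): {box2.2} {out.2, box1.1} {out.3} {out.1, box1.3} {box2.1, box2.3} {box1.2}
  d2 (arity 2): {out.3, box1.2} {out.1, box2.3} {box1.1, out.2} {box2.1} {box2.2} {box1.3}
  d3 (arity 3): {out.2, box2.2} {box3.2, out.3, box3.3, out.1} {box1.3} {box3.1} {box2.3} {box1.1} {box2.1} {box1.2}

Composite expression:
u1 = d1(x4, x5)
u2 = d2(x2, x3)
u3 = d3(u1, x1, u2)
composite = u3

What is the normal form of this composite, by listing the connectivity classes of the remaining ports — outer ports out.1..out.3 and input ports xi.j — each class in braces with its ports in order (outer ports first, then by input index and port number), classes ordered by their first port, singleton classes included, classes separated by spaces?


{out.1, out.3, x2.1, x2.2} {out.2, x1.2} {x1.1} {x1.3} {x2.3} {x3.1} {x3.2} {x3.3} {x4.1} {x4.2} {x4.3} {x5.1, x5.3} {x5.2}

Reachability decides: close wires over d3-identified ports.
after d1, the pattern on (x4, x5) reads {out.1, x4.3} {out.2, x4.1} {out.3} {x4.2} {x5.1, x5.3} {x5.2} (out.j = its outer ports)
after d2, the pattern on (x2, x3) reads {out.1, x3.3} {out.2, x2.1} {out.3, x2.2} {x2.3} {x3.1} {x3.2} (out.j = its outer ports)
after d3, the pattern on (x4, x5, x1, x2, x3) reads {out.1, out.3, x2.1, x2.2} {out.2, x1.2} {x1.1} {x1.3} {x2.3} {x3.1} {x3.2} {x3.3} {x4.1} {x4.2} {x4.3} {x5.1, x5.3} {x5.2} (out.j = its outer ports)


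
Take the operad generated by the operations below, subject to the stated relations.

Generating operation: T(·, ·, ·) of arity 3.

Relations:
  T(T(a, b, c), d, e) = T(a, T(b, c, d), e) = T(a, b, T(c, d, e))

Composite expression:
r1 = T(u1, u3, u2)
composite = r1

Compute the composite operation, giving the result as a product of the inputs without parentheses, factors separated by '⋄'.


u1 ⋄ u3 ⋄ u2

All parenthesizations of T agree; list the u-inputs left to right.
T(u1, u3, u2) linearizes to u1 ⋄ u3 ⋄ u2


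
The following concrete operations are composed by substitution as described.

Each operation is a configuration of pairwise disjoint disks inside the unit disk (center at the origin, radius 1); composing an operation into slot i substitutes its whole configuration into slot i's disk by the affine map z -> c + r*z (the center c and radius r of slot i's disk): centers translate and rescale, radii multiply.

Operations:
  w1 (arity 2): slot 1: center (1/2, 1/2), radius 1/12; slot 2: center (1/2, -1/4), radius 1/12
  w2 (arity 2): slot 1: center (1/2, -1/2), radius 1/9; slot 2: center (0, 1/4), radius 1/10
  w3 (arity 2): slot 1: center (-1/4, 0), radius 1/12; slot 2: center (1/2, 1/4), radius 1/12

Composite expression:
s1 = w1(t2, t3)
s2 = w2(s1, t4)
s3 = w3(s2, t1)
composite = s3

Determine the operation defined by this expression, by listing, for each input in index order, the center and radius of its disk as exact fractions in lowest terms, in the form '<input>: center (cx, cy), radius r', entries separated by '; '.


t1: center (1/2, 1/4), radius 1/12; t2: center (-11/54, -1/27), radius 1/1296; t3: center (-11/54, -19/432), radius 1/1296; t4: center (-1/4, 1/48), radius 1/120

Nesting under w3 composes maps z -> c + r*z down each t-path.
for t2, the 3-step affine chain lands on center (-11/54, -1/27), radius 1/1296
for t3, the 3-step affine chain lands on center (-11/54, -19/432), radius 1/1296
for t4, the 2-step affine chain lands on center (-1/4, 1/48), radius 1/120
for t1, the 1-step affine chain lands on center (1/2, 1/4), radius 1/12


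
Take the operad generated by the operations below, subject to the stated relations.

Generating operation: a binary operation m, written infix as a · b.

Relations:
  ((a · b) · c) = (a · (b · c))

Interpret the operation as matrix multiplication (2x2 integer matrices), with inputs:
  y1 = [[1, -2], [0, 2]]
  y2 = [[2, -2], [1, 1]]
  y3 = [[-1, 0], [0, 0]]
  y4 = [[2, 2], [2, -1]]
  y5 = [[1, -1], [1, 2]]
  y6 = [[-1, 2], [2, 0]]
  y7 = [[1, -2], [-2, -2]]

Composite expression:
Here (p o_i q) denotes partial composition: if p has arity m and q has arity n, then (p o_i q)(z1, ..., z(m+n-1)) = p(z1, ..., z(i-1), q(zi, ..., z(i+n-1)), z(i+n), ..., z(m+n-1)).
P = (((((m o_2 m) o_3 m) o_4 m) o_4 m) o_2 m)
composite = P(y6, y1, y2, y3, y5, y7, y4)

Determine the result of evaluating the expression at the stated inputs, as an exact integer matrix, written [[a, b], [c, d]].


(y1 · y2) = [[0, -4], [2, 2]]
(y5 · y7) = [[3, 0], [-3, -6]]
((y5 · y7) · y4) = [[6, 6], [-18, 0]]
(y3 · ((y5 · y7) · y4)) = [[-6, -6], [0, 0]]
((y1 · y2) · (y3 · ((y5 · y7) · y4))) = [[0, 0], [-12, -12]]
(y6 · ((y1 · y2) · (y3 · ((y5 · y7) · y4)))) = [[-24, -24], [0, 0]]

[[-24, -24], [0, 0]]


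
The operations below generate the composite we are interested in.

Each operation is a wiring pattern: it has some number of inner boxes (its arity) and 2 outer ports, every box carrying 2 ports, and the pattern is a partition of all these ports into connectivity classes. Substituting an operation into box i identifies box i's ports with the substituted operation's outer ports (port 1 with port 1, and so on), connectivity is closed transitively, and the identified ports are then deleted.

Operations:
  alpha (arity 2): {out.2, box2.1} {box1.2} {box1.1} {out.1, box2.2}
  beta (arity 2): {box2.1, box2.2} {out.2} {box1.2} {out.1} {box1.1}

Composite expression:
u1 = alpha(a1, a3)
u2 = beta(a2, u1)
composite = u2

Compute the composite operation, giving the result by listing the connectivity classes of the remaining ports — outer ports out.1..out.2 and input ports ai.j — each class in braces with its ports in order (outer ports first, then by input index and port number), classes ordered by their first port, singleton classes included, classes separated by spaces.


Connectivity passes through glued beta-boundaries; trace each wire chain.
alpha over (a1, a3) gives {out.1, a3.2} {out.2, a3.1} {a1.1} {a1.2}, out.j being that stage's outer ports
beta over (a2, a1, a3) gives {out.1} {out.2} {a1.1} {a1.2} {a2.1} {a2.2} {a3.1, a3.2}, out.j being that stage's outer ports

{out.1} {out.2} {a1.1} {a1.2} {a2.1} {a2.2} {a3.1, a3.2}


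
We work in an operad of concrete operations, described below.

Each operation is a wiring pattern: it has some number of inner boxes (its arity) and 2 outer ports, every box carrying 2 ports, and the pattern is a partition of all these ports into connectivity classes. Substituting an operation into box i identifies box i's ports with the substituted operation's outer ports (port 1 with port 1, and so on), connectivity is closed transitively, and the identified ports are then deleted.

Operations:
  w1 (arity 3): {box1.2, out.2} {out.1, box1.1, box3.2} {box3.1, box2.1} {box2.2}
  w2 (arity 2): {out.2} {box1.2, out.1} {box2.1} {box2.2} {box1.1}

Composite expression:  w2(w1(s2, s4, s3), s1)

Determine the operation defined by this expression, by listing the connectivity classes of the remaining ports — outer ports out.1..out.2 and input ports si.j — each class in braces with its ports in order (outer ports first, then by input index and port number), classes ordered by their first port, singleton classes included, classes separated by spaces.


{out.1, s2.2} {out.2} {s1.1} {s1.2} {s2.1, s3.2} {s3.1, s4.1} {s4.2}

Reachability decides: close wires over w2-identified ports.
w1 over (s2, s4, s3) gives {out.1, s2.1, s3.2} {out.2, s2.2} {s3.1, s4.1} {s4.2}, out.j being that stage's outer ports
w2 over (s2, s4, s3, s1) gives {out.1, s2.2} {out.2} {s1.1} {s1.2} {s2.1, s3.2} {s3.1, s4.1} {s4.2}, out.j being that stage's outer ports


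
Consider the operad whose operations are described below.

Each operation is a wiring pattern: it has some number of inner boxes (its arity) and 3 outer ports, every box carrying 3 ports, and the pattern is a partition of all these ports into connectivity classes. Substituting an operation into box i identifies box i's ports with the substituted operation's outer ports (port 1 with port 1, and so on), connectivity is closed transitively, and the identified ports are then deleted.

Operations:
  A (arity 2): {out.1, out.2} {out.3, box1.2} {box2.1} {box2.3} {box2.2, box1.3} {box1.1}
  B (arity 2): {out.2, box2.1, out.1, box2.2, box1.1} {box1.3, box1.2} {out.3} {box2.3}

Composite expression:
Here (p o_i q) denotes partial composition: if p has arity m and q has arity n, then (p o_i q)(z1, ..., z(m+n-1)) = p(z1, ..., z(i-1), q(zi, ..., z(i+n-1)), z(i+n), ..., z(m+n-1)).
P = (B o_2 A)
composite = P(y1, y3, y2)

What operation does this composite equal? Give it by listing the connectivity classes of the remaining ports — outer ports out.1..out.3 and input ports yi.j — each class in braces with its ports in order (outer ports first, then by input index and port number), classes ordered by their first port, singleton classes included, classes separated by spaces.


{out.1, out.2, y1.1} {out.3} {y1.2, y1.3} {y2.1} {y2.2, y3.3} {y2.3} {y3.1} {y3.2}

After gluing at B, chains via deleted ports link the y-ports.
composing A on (y3, y2), with out.j its own outer ports: {out.1, out.2} {out.3, y3.2} {y2.1} {y2.2, y3.3} {y2.3} {y3.1}
composing B on (y1, y3, y2), with out.j its own outer ports: {out.1, out.2, y1.1} {out.3} {y1.2, y1.3} {y2.1} {y2.2, y3.3} {y2.3} {y3.1} {y3.2}


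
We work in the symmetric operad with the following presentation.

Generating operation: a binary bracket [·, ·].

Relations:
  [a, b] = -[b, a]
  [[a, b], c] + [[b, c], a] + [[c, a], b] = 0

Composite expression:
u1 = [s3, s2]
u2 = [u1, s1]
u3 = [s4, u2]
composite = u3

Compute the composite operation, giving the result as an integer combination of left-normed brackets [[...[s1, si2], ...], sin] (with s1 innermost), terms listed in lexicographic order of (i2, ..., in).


-[[[s1, s2], s3], s4] + [[[s1, s3], s2], s4]

A multilinear Lie element is pinned by s1-initial words (s1 innermost).
Composite bracket: [s4, [[s3, s2], s1]]
Under [a, b] = ab - ba we get 8 signed associative words (2^3 = 8).
Collect the words opening with s1:
  s1s2s3s4 (sign -1) contributes -[[[s1, s2], s3], s4]
  s1s3s2s4 (sign +1) contributes +[[[s1, s3], s2], s4]


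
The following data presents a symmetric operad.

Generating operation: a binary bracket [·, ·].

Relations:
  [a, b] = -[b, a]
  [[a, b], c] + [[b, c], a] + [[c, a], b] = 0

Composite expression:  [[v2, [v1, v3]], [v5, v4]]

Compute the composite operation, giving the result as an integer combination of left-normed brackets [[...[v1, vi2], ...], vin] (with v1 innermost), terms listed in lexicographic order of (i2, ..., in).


[[[[v1, v3], v2], v4], v5] - [[[[v1, v3], v2], v5], v4]


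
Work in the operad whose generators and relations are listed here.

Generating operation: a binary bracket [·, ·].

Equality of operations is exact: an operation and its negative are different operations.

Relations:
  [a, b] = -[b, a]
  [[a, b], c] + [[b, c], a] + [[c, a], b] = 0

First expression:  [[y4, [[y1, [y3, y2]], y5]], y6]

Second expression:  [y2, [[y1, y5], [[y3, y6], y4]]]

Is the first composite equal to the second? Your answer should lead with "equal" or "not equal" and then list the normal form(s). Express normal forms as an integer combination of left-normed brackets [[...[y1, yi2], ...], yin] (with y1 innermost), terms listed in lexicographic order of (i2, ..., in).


not equal; the first gives [[[[[y1, y2], y3], y5], y4], y6] - [[[[[y1, y3], y2], y5], y4], y6] and the second -[[[[[y1, y5], y3], y6], y4], y2] + [[[[[y1, y5], y4], y3], y6], y2] - [[[[[y1, y5], y4], y6], y3], y2] + [[[[[y1, y5], y6], y3], y4], y2]

Reducing the first expression gives [[[[[y1, y2], y3], y5], y4], y6] - [[[[[y1, y3], y2], y5], y4], y6]
Reducing the second expression gives -[[[[[y1, y5], y3], y6], y4], y2] + [[[[[y1, y5], y4], y3], y6], y2] - [[[[[y1, y5], y4], y6], y3], y2] + [[[[[y1, y5], y6], y3], y4], y2]
Distinct normal forms: not equal.


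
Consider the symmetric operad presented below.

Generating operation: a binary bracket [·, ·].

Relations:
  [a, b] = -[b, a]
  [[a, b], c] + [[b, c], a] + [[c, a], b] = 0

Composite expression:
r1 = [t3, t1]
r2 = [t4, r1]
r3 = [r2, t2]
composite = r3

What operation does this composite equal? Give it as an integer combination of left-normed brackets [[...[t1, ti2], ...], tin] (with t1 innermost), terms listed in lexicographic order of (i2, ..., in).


Left-normed coefficients sit on the t1-initial expansion words.
Composite bracket: [[t4, [t3, t1]], t2]
Expanding via [a, b] = ab - ba: 8 signed words (2^3 = 8).
Collect the words opening with t1:
  sign of t1t3t4t2 is +1, so it contributes +[[[t1, t3], t4], t2]

[[[t1, t3], t4], t2]


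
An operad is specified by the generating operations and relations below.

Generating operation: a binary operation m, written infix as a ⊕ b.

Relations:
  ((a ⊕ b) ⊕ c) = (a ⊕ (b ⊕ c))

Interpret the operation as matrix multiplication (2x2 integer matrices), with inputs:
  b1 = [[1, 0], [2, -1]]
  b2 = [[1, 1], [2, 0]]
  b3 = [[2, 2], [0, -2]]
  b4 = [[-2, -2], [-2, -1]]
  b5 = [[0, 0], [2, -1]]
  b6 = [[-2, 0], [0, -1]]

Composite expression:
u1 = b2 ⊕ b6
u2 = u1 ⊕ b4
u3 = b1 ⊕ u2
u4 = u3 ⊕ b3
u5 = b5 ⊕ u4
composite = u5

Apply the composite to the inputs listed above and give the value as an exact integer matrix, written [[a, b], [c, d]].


[[0, 0], [16, 0]]

(b2 ⊕ b6) = [[-2, -1], [-4, 0]]
((b2 ⊕ b6) ⊕ b4) = [[6, 5], [8, 8]]
(b1 ⊕ ((b2 ⊕ b6) ⊕ b4)) = [[6, 5], [4, 2]]
((b1 ⊕ ((b2 ⊕ b6) ⊕ b4)) ⊕ b3) = [[12, 2], [8, 4]]
(b5 ⊕ ((b1 ⊕ ((b2 ⊕ b6) ⊕ b4)) ⊕ b3)) = [[0, 0], [16, 0]]


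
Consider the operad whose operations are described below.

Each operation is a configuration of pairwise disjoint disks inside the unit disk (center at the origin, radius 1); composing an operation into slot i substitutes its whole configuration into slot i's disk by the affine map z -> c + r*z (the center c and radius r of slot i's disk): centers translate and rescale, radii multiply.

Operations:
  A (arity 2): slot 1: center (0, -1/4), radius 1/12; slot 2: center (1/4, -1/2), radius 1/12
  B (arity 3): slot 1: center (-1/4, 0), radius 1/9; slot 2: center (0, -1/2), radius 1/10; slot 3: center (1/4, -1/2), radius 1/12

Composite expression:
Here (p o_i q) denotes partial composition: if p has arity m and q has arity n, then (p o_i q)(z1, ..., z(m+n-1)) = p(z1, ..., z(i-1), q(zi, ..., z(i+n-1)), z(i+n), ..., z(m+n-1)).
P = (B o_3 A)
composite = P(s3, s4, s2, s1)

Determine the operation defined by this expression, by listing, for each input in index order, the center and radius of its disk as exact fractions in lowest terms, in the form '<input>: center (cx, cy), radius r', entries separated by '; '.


s1: center (13/48, -13/24), radius 1/144; s2: center (1/4, -25/48), radius 1/144; s3: center (-1/4, 0), radius 1/9; s4: center (0, -1/2), radius 1/10

Affine substitution under B: radii multiply and s-centers shift.
tracing s3 down its 1-map path: center (-1/4, 0), radius 1/9
tracing s4 down its 1-map path: center (0, -1/2), radius 1/10
tracing s2 down its 2-map path: center (1/4, -25/48), radius 1/144
tracing s1 down its 2-map path: center (13/48, -13/24), radius 1/144


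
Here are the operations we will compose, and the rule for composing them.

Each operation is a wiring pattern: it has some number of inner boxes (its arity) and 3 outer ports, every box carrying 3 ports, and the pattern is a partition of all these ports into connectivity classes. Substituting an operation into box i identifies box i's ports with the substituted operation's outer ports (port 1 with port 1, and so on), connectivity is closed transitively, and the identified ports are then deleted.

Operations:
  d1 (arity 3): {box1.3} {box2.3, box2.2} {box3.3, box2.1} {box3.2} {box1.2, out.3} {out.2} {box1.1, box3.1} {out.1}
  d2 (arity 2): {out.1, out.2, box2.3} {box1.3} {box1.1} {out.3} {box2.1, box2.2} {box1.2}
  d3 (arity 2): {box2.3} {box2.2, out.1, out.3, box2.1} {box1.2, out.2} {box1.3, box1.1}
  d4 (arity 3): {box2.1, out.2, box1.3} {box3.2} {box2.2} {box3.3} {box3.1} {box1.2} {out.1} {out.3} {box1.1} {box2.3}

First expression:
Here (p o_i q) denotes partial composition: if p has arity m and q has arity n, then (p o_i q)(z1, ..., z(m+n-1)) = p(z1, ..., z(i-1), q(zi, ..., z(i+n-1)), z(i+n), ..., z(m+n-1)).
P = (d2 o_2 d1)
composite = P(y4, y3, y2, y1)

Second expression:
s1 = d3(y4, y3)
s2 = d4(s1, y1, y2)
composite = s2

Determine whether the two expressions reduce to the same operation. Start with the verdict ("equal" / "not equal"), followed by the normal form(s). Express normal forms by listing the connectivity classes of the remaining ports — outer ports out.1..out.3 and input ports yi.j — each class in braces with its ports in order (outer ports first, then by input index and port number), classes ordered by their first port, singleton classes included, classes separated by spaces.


not equal; first: {out.1, out.2, y3.2} {out.3} {y1.1, y3.1} {y1.2} {y1.3, y2.1} {y2.2, y2.3} {y3.3} {y4.1} {y4.2} {y4.3}; second: {out.1} {out.2, y1.1, y3.1, y3.2} {out.3} {y1.2} {y1.3} {y2.1} {y2.2} {y2.3} {y3.3} {y4.1, y4.3} {y4.2}

The first expression, normalized: {out.1, out.2, y3.2} {out.3} {y1.1, y3.1} {y1.2} {y1.3, y2.1} {y2.2, y2.3} {y3.3} {y4.1} {y4.2} {y4.3}
The second expression, normalized: {out.1} {out.2, y1.1, y3.1, y3.2} {out.3} {y1.2} {y1.3} {y2.1} {y2.2} {y2.3} {y3.3} {y4.1, y4.3} {y4.2}
Different reductions; not equal.


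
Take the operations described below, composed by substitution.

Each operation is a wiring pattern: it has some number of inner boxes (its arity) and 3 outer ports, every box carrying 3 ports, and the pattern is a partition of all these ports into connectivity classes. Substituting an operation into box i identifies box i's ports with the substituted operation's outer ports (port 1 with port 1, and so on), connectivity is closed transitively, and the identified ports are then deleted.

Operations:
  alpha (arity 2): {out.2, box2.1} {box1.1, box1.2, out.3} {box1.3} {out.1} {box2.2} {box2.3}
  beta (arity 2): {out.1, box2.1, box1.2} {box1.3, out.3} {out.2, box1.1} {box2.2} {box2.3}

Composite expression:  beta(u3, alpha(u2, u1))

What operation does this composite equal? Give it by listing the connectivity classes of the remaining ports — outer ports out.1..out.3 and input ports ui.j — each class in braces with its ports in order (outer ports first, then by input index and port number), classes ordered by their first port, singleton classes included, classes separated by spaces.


{out.1, u3.2} {out.2, u3.1} {out.3, u3.3} {u1.1} {u1.2} {u1.3} {u2.1, u2.2} {u2.3}

Treat the ports identified at beta as solder joints: merge, then drop.
through alpha, on inputs (u2, u1): {out.1} {out.2, u1.1} {out.3, u2.1, u2.2} {u1.2} {u1.3} {u2.3} (out.j = stage outer ports)
through beta, on inputs (u3, u2, u1): {out.1, u3.2} {out.2, u3.1} {out.3, u3.3} {u1.1} {u1.2} {u1.3} {u2.1, u2.2} {u2.3} (out.j = stage outer ports)


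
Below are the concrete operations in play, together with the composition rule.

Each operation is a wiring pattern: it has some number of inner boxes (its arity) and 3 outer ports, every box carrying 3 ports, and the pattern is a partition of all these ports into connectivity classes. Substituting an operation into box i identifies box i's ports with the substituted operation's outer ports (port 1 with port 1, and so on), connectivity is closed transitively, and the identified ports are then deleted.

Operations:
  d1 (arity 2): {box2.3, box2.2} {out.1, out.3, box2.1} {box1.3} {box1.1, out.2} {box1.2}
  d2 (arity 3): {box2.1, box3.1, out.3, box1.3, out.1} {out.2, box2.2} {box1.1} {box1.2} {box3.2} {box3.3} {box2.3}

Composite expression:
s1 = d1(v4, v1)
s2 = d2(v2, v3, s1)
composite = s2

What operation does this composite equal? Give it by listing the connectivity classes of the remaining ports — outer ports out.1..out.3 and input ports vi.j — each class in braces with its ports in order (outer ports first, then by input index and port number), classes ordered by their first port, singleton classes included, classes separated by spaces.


Two ports join when wires chain via d2-identified ports.
through d1, on inputs (v4, v1): {out.1, out.3, v1.1} {out.2, v4.1} {v1.2, v1.3} {v4.2} {v4.3} (out.j = stage outer ports)
through d2, on inputs (v2, v3, v4, v1): {out.1, out.3, v1.1, v2.3, v3.1} {out.2, v3.2} {v1.2, v1.3} {v2.1} {v2.2} {v3.3} {v4.1} {v4.2} {v4.3} (out.j = stage outer ports)

{out.1, out.3, v1.1, v2.3, v3.1} {out.2, v3.2} {v1.2, v1.3} {v2.1} {v2.2} {v3.3} {v4.1} {v4.2} {v4.3}


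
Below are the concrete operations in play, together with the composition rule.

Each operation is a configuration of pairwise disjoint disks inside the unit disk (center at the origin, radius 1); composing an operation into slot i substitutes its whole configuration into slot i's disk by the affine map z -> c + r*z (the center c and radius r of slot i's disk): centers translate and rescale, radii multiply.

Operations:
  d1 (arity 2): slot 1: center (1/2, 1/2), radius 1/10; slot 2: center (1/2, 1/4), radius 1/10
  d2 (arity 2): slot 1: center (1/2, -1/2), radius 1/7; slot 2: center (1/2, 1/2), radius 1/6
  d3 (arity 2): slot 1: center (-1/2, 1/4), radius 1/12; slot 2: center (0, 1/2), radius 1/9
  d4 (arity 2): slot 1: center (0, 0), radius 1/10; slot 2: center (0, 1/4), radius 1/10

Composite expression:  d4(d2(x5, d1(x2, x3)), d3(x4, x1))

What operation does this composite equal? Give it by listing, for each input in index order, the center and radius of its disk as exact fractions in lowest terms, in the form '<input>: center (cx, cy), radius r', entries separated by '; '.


Only the slot chain above each x matters under d4; compose those maps.
input x5: composing its 2 substitution steps yields center (1/20, -1/20), radius 1/70
input x2: composing its 3 substitution steps yields center (7/120, 7/120), radius 1/600
input x3: composing its 3 substitution steps yields center (7/120, 13/240), radius 1/600
input x4: composing its 2 substitution steps yields center (-1/20, 11/40), radius 1/120
input x1: composing its 2 substitution steps yields center (0, 3/10), radius 1/90

x1: center (0, 3/10), radius 1/90; x2: center (7/120, 7/120), radius 1/600; x3: center (7/120, 13/240), radius 1/600; x4: center (-1/20, 11/40), radius 1/120; x5: center (1/20, -1/20), radius 1/70


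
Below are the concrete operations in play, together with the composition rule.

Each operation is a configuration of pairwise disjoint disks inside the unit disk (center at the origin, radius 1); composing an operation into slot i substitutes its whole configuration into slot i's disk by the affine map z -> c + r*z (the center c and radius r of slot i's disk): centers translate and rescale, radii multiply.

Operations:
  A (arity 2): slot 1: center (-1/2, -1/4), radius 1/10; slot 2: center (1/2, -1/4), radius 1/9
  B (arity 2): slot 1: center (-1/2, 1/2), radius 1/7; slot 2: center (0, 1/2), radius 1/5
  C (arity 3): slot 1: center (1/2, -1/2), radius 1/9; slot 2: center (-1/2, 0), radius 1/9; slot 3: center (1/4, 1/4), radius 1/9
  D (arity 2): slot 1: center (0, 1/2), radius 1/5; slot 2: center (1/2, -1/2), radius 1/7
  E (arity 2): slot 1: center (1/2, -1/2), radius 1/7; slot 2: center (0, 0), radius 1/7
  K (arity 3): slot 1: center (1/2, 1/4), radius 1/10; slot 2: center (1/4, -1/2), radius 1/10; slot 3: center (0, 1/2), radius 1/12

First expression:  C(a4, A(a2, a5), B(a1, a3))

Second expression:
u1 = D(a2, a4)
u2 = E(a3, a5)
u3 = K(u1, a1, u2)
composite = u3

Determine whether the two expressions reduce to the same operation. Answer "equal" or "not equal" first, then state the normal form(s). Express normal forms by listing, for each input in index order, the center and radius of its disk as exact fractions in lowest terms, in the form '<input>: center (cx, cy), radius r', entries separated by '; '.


not equal — first a1: center (7/36, 11/36), radius 1/63; a2: center (-5/9, -1/36), radius 1/90; a3: center (1/4, 11/36), radius 1/45; a4: center (1/2, -1/2), radius 1/9; a5: center (-4/9, -1/36), radius 1/81, second a1: center (1/4, -1/2), radius 1/10; a2: center (1/2, 3/10), radius 1/50; a3: center (1/24, 11/24), radius 1/84; a4: center (11/20, 1/5), radius 1/70; a5: center (0, 1/2), radius 1/84

In normal form, the first expression is a1: center (7/36, 11/36), radius 1/63; a2: center (-5/9, -1/36), radius 1/90; a3: center (1/4, 11/36), radius 1/45; a4: center (1/2, -1/2), radius 1/9; a5: center (-4/9, -1/36), radius 1/81
In normal form, the second expression is a1: center (1/4, -1/2), radius 1/10; a2: center (1/2, 3/10), radius 1/50; a3: center (1/24, 11/24), radius 1/84; a4: center (11/20, 1/5), radius 1/70; a5: center (0, 1/2), radius 1/84
Different reductions; not equal.


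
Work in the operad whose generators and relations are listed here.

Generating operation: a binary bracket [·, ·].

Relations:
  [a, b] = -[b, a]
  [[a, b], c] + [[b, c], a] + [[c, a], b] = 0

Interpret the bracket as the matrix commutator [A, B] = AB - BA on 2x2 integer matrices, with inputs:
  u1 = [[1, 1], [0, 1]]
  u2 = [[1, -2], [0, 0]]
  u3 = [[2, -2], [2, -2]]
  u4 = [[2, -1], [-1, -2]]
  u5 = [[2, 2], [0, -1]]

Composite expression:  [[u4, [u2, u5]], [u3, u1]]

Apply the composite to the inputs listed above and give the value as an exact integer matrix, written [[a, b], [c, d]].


[[0, 192], [0, 0]]

[u2, u5] = [[0, 8], [0, 0]]
[u4, [u2, u5]] = [[8, 32], [0, -8]]
[u3, u1] = [[-2, 4], [0, 2]]
[[u4, [u2, u5]], [u3, u1]] = [[0, 192], [0, 0]]


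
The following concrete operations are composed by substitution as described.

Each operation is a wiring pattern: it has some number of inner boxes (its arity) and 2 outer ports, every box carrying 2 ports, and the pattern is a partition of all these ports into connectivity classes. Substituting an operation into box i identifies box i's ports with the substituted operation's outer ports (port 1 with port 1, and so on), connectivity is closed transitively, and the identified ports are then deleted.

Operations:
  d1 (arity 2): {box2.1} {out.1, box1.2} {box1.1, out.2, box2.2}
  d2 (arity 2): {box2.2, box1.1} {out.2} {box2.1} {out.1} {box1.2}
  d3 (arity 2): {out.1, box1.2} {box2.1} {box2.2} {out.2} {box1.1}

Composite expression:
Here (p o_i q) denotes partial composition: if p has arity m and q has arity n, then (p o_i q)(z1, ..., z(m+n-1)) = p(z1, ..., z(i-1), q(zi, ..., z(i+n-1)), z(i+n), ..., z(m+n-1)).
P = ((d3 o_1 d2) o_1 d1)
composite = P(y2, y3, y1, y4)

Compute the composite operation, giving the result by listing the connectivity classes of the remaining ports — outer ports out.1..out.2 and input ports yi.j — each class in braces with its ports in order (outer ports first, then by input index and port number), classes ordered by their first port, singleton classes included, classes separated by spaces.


Substituting into d3 glues patterns; closure does the rest.
the subtree at d1 composes to {out.1, y2.2} {out.2, y2.1, y3.2} {y3.1} on (y2, y3); out.j = own outer ports
the subtree at d2 composes to {out.1} {out.2} {y1.1} {y1.2, y2.2} {y2.1, y3.2} {y3.1} on (y2, y3, y1); out.j = own outer ports
the subtree at d3 composes to {out.1} {out.2} {y1.1} {y1.2, y2.2} {y2.1, y3.2} {y3.1} {y4.1} {y4.2} on (y2, y3, y1, y4); out.j = own outer ports

{out.1} {out.2} {y1.1} {y1.2, y2.2} {y2.1, y3.2} {y3.1} {y4.1} {y4.2}


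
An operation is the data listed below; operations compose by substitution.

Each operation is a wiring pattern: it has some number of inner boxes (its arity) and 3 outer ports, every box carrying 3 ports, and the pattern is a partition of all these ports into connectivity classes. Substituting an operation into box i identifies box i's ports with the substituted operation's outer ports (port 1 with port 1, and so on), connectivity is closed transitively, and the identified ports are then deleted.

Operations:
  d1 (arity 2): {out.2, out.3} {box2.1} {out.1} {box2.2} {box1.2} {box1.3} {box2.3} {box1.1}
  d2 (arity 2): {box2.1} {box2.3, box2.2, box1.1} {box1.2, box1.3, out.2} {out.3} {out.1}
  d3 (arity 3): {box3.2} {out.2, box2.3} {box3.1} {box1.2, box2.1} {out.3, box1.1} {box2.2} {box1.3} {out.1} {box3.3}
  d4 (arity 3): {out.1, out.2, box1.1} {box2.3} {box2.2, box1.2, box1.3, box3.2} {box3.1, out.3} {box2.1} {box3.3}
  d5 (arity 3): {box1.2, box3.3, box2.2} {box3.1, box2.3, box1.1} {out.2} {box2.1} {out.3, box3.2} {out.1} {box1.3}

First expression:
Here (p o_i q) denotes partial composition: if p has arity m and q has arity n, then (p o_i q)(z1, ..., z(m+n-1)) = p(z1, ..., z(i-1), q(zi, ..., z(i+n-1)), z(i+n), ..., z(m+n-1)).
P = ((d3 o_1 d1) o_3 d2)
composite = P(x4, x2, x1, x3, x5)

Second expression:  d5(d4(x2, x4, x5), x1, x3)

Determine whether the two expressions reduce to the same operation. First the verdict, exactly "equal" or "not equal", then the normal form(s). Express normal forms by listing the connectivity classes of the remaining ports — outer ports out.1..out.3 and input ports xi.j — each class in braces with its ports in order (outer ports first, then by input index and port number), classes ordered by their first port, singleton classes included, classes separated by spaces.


In normal form, the first expression is {out.1} {out.2} {out.3} {x1.1, x3.2, x3.3} {x1.2, x1.3} {x2.1} {x2.2} {x2.3} {x3.1} {x4.1} {x4.2} {x4.3} {x5.1} {x5.2} {x5.3}
In normal form, the second expression is {out.1} {out.2} {out.3, x3.2} {x1.1} {x1.2, x1.3, x2.1, x3.1, x3.3} {x2.2, x2.3, x4.2, x5.2} {x4.1} {x4.3} {x5.1} {x5.3}
Different reductions; not equal.

not equal; first: {out.1} {out.2} {out.3} {x1.1, x3.2, x3.3} {x1.2, x1.3} {x2.1} {x2.2} {x2.3} {x3.1} {x4.1} {x4.2} {x4.3} {x5.1} {x5.2} {x5.3}; second: {out.1} {out.2} {out.3, x3.2} {x1.1} {x1.2, x1.3, x2.1, x3.1, x3.3} {x2.2, x2.3, x4.2, x5.2} {x4.1} {x4.3} {x5.1} {x5.3}


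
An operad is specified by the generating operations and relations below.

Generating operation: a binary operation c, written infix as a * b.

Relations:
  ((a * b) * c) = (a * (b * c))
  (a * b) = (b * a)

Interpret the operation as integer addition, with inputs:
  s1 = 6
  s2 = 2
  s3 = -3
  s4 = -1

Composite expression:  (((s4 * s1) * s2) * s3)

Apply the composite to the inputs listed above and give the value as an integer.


(s4 * s1) = 5
((s4 * s1) * s2) = 7
(((s4 * s1) * s2) * s3) = 4

4


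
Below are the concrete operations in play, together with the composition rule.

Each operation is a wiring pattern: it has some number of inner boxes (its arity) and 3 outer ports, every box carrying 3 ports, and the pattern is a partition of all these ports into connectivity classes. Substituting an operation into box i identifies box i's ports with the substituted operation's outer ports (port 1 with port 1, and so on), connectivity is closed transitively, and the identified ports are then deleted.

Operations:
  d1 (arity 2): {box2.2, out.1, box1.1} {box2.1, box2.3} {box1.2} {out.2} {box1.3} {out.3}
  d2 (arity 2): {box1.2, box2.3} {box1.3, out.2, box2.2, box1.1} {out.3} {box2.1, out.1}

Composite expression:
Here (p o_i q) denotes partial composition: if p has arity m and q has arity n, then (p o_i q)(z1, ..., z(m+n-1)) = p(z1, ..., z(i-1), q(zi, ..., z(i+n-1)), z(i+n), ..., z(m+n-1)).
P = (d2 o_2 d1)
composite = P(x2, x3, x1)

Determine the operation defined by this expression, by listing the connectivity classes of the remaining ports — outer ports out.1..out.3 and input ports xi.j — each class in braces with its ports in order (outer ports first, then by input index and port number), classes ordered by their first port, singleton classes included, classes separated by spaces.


{out.1, x1.2, x3.1} {out.2, x2.1, x2.3} {out.3} {x1.1, x1.3} {x2.2} {x3.2} {x3.3}

After gluing at d2, chains via deleted ports link the x-ports.
the subtree at d1 composes to {out.1, x1.2, x3.1} {out.2} {out.3} {x1.1, x1.3} {x3.2} {x3.3} on (x3, x1); out.j = own outer ports
the subtree at d2 composes to {out.1, x1.2, x3.1} {out.2, x2.1, x2.3} {out.3} {x1.1, x1.3} {x2.2} {x3.2} {x3.3} on (x2, x3, x1); out.j = own outer ports


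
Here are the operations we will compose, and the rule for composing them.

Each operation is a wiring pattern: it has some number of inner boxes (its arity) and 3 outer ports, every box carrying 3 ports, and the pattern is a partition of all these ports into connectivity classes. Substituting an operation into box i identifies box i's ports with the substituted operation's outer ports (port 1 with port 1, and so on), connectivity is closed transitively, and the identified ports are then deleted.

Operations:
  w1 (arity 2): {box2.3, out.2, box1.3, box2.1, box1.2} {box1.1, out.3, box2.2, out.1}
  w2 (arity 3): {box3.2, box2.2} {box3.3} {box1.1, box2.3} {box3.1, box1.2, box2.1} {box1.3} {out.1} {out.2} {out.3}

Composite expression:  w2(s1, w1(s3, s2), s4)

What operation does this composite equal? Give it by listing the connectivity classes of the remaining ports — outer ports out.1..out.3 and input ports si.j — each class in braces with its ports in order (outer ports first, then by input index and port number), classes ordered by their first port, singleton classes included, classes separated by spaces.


{out.1} {out.2} {out.3} {s1.1, s1.2, s2.2, s3.1, s4.1} {s1.3} {s2.1, s2.3, s3.2, s3.3, s4.2} {s4.3}

After gluing at w2, chains via deleted ports link the s-ports.
the subtree at w1 composes to {out.1, out.3, s2.2, s3.1} {out.2, s2.1, s2.3, s3.2, s3.3} on (s3, s2); out.j = own outer ports
the subtree at w2 composes to {out.1} {out.2} {out.3} {s1.1, s1.2, s2.2, s3.1, s4.1} {s1.3} {s2.1, s2.3, s3.2, s3.3, s4.2} {s4.3} on (s1, s3, s2, s4); out.j = own outer ports
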